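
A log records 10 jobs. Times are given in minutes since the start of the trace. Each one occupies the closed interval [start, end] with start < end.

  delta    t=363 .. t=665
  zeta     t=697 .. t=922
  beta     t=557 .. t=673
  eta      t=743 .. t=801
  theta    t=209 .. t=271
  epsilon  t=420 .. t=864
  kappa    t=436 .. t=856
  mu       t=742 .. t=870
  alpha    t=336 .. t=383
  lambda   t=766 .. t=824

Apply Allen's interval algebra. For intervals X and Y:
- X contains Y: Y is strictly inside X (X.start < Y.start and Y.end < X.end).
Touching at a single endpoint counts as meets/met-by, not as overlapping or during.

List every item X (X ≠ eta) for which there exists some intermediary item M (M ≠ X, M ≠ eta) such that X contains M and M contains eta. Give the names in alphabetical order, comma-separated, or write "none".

epsilon, zeta

Target eta = [t=743, t=801].
Intermediaries M with M contains eta: epsilon, kappa, mu, zeta.
Via epsilon — items with X contains epsilon: none.
Via kappa — items with X contains kappa: epsilon.
Via mu — items with X contains mu: zeta.
Via zeta — items with X contains zeta: none.
Union: epsilon, zeta.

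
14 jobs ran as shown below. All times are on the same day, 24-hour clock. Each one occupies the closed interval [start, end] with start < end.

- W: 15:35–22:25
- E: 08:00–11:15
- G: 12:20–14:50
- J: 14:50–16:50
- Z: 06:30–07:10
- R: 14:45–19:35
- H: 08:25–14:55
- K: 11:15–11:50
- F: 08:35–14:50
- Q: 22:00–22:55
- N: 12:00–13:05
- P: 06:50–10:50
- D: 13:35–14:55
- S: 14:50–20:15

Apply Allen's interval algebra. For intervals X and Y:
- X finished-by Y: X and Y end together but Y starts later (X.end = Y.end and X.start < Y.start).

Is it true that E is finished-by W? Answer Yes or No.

No

E = [08:00, 11:15], W = [15:35, 22:25].
Actual relation of E to W: before.
Asked whether 'finished-by' holds → No.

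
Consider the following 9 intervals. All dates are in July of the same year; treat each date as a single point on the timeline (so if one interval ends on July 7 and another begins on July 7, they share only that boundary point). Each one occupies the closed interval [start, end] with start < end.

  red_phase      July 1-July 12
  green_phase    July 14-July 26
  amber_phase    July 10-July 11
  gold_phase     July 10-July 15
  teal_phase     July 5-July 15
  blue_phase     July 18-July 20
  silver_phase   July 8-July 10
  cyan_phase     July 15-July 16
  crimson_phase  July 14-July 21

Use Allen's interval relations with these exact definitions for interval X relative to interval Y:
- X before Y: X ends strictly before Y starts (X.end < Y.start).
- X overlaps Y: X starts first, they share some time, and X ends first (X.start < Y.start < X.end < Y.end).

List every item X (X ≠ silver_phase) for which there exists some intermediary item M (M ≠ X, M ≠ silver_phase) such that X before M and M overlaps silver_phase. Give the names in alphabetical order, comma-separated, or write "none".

Target silver_phase = [July 8, July 10].
Intermediaries M with M overlaps silver_phase: none.
Union: none.

none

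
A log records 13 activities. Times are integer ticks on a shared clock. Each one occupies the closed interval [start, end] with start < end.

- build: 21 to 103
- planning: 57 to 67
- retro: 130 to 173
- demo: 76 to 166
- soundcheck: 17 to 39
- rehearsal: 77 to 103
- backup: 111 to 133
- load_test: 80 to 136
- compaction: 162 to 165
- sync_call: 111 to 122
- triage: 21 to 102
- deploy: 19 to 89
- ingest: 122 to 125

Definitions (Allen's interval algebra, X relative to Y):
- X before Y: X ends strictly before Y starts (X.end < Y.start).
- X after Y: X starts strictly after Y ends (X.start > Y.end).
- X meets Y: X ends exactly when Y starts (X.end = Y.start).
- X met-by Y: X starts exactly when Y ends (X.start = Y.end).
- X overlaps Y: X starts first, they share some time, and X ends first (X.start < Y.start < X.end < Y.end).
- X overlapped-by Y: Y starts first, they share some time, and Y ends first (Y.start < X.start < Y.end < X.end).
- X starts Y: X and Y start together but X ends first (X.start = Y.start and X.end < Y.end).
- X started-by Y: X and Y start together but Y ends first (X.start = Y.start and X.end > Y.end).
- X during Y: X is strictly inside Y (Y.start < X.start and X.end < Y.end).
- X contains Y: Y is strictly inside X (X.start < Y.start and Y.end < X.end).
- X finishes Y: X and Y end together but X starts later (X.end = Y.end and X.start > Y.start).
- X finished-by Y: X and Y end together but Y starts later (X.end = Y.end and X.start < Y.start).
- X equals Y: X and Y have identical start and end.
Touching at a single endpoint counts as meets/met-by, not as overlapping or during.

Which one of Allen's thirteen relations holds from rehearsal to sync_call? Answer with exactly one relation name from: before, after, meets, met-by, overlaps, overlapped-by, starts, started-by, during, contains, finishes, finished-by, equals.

rehearsal = [77, 103]; sync_call = [111, 122].
Compare endpoints: rehearsal.start < sync_call.start, rehearsal.start < sync_call.end, rehearsal.end < sync_call.start, rehearsal.end < sync_call.end.
That pattern is 'before'.

before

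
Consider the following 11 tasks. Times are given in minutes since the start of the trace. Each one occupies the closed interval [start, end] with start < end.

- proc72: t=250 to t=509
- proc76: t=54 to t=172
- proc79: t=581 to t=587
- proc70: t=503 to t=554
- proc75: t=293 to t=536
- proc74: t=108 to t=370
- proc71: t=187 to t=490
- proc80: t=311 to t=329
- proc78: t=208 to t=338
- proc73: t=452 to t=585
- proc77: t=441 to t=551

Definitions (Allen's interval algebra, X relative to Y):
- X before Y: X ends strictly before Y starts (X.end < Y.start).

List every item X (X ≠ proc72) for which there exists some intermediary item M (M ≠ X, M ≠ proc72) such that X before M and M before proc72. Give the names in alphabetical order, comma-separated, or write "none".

Target proc72 = [t=250, t=509].
Intermediaries M with M before proc72: proc76.
Via proc76 — items with X before proc76: none.
Union: none.

none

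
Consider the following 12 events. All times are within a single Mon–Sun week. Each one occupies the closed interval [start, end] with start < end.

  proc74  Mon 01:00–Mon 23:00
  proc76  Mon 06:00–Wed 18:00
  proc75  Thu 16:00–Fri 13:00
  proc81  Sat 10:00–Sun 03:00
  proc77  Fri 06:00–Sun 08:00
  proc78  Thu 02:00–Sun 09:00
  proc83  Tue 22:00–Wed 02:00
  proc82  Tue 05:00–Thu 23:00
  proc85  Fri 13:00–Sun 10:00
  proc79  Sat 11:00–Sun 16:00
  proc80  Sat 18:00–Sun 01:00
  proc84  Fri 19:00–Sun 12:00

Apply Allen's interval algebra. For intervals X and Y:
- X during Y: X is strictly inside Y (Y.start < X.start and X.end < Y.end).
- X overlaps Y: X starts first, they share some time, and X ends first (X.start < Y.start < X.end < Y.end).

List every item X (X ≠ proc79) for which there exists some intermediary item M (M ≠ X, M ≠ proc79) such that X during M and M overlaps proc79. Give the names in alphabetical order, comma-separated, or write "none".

Target proc79 = [Sat 11:00, Sun 16:00].
Intermediaries M with M overlaps proc79: proc77, proc78, proc81, proc84, proc85.
Via proc77 — items with X during proc77: proc80, proc81.
Via proc78 — items with X during proc78: proc75, proc77, proc80, proc81.
Via proc81 — items with X during proc81: proc80.
Via proc84 — items with X during proc84: proc80, proc81.
Via proc85 — items with X during proc85: proc80, proc81.
Union: proc75, proc77, proc80, proc81.

proc75, proc77, proc80, proc81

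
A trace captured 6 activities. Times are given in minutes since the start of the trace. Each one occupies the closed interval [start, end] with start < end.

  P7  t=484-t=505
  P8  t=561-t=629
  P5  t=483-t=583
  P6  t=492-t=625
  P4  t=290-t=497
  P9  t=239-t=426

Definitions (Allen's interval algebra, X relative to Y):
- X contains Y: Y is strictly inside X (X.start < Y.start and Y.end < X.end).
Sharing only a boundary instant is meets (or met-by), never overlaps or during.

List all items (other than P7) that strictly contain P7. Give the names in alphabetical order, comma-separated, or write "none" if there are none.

Target P7 = [t=484, t=505].
P4 [t=290, t=497] → overlaps → no.
P5 [t=483, t=583] → contains → yes.
P6 [t=492, t=625] → overlapped-by → no.
P8 [t=561, t=629] → after → no.
P9 [t=239, t=426] → before → no.
Result: P5.

P5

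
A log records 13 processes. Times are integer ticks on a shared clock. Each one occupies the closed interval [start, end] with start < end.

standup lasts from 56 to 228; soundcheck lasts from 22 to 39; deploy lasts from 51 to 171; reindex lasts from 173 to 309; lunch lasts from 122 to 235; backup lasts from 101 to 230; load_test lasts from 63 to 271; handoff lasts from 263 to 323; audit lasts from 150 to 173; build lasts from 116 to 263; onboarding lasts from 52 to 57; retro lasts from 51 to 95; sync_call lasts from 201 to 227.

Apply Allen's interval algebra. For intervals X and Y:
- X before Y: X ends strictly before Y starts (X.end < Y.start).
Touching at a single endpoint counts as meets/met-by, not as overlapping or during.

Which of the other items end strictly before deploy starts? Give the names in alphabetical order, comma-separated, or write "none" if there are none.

Target deploy = [51, 171].
audit [150, 173] → overlapped-by → no.
backup [101, 230] → overlapped-by → no.
build [116, 263] → overlapped-by → no.
handoff [263, 323] → after → no.
load_test [63, 271] → overlapped-by → no.
lunch [122, 235] → overlapped-by → no.
onboarding [52, 57] → during → no.
reindex [173, 309] → after → no.
retro [51, 95] → starts → no.
soundcheck [22, 39] → before → yes.
standup [56, 228] → overlapped-by → no.
sync_call [201, 227] → after → no.
Result: soundcheck.

soundcheck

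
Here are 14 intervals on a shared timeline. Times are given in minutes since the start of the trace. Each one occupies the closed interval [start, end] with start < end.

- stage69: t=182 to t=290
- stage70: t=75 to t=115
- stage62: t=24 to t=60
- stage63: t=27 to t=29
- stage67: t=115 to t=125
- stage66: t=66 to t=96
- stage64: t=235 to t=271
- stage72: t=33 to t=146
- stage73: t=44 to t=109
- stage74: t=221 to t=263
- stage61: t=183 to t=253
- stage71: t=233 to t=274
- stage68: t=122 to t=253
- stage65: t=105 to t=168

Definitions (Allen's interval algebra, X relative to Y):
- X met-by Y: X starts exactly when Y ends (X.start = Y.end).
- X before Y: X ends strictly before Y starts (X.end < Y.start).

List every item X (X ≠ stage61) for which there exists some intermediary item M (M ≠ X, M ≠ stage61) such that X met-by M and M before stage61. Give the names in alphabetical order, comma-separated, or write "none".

stage67

Target stage61 = [t=183, t=253].
Intermediaries M with M before stage61: stage62, stage63, stage65, stage66, stage67, stage70, stage72, stage73.
Via stage62 — items with X met-by stage62: none.
Via stage63 — items with X met-by stage63: none.
Via stage65 — items with X met-by stage65: none.
Via stage66 — items with X met-by stage66: none.
Via stage67 — items with X met-by stage67: none.
Via stage70 — items with X met-by stage70: stage67.
Via stage72 — items with X met-by stage72: none.
Via stage73 — items with X met-by stage73: none.
Union: stage67.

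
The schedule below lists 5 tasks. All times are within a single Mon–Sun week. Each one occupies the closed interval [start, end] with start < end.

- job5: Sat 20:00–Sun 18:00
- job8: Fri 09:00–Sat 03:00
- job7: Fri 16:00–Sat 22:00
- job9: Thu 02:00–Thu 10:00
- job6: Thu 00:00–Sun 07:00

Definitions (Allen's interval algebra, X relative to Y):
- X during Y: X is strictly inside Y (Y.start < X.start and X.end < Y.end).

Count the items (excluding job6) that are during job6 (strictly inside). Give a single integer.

3

Target job6 = [Thu 00:00, Sun 07:00].
job5 [Sat 20:00, Sun 18:00] → overlapped-by → no.
job7 [Fri 16:00, Sat 22:00] → during → counts.
job8 [Fri 09:00, Sat 03:00] → during → counts.
job9 [Thu 02:00, Thu 10:00] → during → counts.
Total: 3.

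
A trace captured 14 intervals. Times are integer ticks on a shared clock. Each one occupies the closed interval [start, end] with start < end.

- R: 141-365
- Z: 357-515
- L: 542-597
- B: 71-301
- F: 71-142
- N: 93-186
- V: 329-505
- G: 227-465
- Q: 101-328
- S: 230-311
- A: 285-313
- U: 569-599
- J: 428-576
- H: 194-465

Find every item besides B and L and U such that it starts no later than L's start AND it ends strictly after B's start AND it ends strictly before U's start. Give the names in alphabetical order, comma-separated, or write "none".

Conditions: its start is no later than L's start (X.start <= 542) AND its end is strictly after B's start (X.end > 71) AND its end is strictly before U's start (X.end < 569).
A: start 285 <= 542? ✓; end 313 > 71? ✓; end 313 < 569? ✓ → yes.
F: start 71 <= 542? ✓; end 142 > 71? ✓; end 142 < 569? ✓ → yes.
G: start 227 <= 542? ✓; end 465 > 71? ✓; end 465 < 569? ✓ → yes.
H: start 194 <= 542? ✓; end 465 > 71? ✓; end 465 < 569? ✓ → yes.
J: start 428 <= 542? ✓; end 576 > 71? ✓; end 576 < 569? ✗ → no.
N: start 93 <= 542? ✓; end 186 > 71? ✓; end 186 < 569? ✓ → yes.
Q: start 101 <= 542? ✓; end 328 > 71? ✓; end 328 < 569? ✓ → yes.
R: start 141 <= 542? ✓; end 365 > 71? ✓; end 365 < 569? ✓ → yes.
S: start 230 <= 542? ✓; end 311 > 71? ✓; end 311 < 569? ✓ → yes.
V: start 329 <= 542? ✓; end 505 > 71? ✓; end 505 < 569? ✓ → yes.
Z: start 357 <= 542? ✓; end 515 > 71? ✓; end 515 < 569? ✓ → yes.
Result: A, F, G, H, N, Q, R, S, V, Z.

A, F, G, H, N, Q, R, S, V, Z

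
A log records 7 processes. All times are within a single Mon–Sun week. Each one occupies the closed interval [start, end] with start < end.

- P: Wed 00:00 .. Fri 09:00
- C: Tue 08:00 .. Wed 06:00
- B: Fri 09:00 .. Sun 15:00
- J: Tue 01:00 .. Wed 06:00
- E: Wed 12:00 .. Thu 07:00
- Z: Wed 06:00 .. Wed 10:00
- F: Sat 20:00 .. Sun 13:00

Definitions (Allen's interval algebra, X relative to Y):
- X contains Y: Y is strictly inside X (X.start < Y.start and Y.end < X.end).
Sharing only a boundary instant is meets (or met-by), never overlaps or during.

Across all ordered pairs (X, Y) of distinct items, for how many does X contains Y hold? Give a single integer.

Checking all 42 ordered pairs for relation 'contains'; matching pairs in alphabetical order:
(B, F): B contains F ✓
(P, E): P contains E ✓
(P, Z): P contains Z ✓
Count: 3.

3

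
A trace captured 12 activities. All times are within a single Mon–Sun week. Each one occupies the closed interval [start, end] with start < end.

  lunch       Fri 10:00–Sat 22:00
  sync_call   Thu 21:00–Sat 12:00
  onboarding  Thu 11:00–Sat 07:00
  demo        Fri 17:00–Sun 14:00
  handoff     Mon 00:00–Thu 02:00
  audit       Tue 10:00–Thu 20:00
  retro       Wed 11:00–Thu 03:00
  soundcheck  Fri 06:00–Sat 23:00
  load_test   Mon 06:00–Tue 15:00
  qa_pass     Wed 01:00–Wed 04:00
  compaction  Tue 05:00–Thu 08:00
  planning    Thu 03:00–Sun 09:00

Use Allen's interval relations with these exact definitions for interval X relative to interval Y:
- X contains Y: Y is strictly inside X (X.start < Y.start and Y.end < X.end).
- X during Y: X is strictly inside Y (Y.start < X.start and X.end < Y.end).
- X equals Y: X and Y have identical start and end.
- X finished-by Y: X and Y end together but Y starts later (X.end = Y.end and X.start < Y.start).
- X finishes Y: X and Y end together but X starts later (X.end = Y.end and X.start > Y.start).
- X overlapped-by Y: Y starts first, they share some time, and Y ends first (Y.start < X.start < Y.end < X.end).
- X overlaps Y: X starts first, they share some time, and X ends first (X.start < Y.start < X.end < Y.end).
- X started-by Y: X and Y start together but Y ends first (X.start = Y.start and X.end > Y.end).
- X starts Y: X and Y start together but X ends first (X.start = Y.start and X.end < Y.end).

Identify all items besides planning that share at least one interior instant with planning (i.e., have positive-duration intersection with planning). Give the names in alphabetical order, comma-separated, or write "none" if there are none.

Target planning = [Thu 03:00, Sun 09:00].
audit [Tue 10:00, Thu 20:00] → overlaps → yes.
compaction [Tue 05:00, Thu 08:00] → overlaps → yes.
demo [Fri 17:00, Sun 14:00] → overlapped-by → yes.
handoff [Mon 00:00, Thu 02:00] → before → no.
load_test [Mon 06:00, Tue 15:00] → before → no.
lunch [Fri 10:00, Sat 22:00] → during → yes.
onboarding [Thu 11:00, Sat 07:00] → during → yes.
qa_pass [Wed 01:00, Wed 04:00] → before → no.
retro [Wed 11:00, Thu 03:00] → meets → no.
soundcheck [Fri 06:00, Sat 23:00] → during → yes.
sync_call [Thu 21:00, Sat 12:00] → during → yes.
Result: audit, compaction, demo, lunch, onboarding, soundcheck, sync_call.

audit, compaction, demo, lunch, onboarding, soundcheck, sync_call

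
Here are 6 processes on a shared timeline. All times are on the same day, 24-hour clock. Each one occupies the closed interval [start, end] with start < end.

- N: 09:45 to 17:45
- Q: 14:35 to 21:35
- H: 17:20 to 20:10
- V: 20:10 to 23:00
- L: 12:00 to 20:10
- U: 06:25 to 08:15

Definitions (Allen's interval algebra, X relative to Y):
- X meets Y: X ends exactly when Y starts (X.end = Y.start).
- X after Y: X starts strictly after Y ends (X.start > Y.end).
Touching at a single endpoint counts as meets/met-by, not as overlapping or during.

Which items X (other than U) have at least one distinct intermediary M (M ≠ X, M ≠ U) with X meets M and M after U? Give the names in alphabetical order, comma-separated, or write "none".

H, L

Target U = [06:25, 08:15].
Intermediaries M with M after U: H, L, N, Q, V.
Via H — items with X meets H: none.
Via L — items with X meets L: none.
Via N — items with X meets N: none.
Via Q — items with X meets Q: none.
Via V — items with X meets V: H, L.
Union: H, L.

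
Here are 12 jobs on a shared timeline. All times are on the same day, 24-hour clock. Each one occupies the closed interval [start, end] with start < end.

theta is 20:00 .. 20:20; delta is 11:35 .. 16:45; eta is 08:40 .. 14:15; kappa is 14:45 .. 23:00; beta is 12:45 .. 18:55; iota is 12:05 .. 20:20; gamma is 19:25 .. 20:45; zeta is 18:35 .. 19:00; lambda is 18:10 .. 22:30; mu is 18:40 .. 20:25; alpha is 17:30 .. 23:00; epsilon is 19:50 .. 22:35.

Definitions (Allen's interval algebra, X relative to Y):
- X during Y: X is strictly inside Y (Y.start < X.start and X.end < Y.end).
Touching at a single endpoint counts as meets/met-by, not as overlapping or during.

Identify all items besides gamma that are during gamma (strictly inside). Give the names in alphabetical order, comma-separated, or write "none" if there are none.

Target gamma = [19:25, 20:45].
alpha [17:30, 23:00] → contains → no.
beta [12:45, 18:55] → before → no.
delta [11:35, 16:45] → before → no.
epsilon [19:50, 22:35] → overlapped-by → no.
eta [08:40, 14:15] → before → no.
iota [12:05, 20:20] → overlaps → no.
kappa [14:45, 23:00] → contains → no.
lambda [18:10, 22:30] → contains → no.
mu [18:40, 20:25] → overlaps → no.
theta [20:00, 20:20] → during → yes.
zeta [18:35, 19:00] → before → no.
Result: theta.

theta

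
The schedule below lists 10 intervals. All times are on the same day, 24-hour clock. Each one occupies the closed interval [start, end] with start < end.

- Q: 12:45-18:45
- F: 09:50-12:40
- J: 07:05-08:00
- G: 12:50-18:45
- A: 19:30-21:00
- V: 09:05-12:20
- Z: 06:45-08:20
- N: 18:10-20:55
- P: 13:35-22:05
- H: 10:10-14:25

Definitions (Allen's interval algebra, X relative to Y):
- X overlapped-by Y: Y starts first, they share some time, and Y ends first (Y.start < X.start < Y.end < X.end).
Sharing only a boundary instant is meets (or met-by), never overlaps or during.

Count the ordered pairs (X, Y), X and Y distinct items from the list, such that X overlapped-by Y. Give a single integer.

Checking all 90 ordered pairs for relation 'overlapped-by'; matching pairs in alphabetical order:
(A, N): A overlapped-by N ✓
(F, V): F overlapped-by V ✓
(G, H): G overlapped-by H ✓
(H, F): H overlapped-by F ✓
(H, V): H overlapped-by V ✓
(N, G): N overlapped-by G ✓
(N, Q): N overlapped-by Q ✓
(P, G): P overlapped-by G ✓
(P, H): P overlapped-by H ✓
(P, Q): P overlapped-by Q ✓
(Q, H): Q overlapped-by H ✓
Count: 11.

11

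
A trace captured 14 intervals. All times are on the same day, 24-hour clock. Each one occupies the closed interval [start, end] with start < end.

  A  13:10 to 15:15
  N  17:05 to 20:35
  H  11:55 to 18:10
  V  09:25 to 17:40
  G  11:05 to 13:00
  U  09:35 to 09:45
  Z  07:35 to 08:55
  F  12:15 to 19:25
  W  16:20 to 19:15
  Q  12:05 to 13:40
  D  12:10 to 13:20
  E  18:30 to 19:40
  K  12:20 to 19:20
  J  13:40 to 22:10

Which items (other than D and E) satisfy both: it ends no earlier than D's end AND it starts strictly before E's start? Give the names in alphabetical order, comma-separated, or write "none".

A, F, H, J, K, N, Q, V, W

Conditions: its end is no earlier than D's end (X.end >= 13:20) AND its start is strictly before E's start (X.start < 18:30).
A: end 15:15 >= 13:20? ✓; start 13:10 < 18:30? ✓ → yes.
F: end 19:25 >= 13:20? ✓; start 12:15 < 18:30? ✓ → yes.
G: end 13:00 >= 13:20? ✗; start 11:05 < 18:30? ✓ → no.
H: end 18:10 >= 13:20? ✓; start 11:55 < 18:30? ✓ → yes.
J: end 22:10 >= 13:20? ✓; start 13:40 < 18:30? ✓ → yes.
K: end 19:20 >= 13:20? ✓; start 12:20 < 18:30? ✓ → yes.
N: end 20:35 >= 13:20? ✓; start 17:05 < 18:30? ✓ → yes.
Q: end 13:40 >= 13:20? ✓; start 12:05 < 18:30? ✓ → yes.
U: end 09:45 >= 13:20? ✗; start 09:35 < 18:30? ✓ → no.
V: end 17:40 >= 13:20? ✓; start 09:25 < 18:30? ✓ → yes.
W: end 19:15 >= 13:20? ✓; start 16:20 < 18:30? ✓ → yes.
Z: end 08:55 >= 13:20? ✗; start 07:35 < 18:30? ✓ → no.
Result: A, F, H, J, K, N, Q, V, W.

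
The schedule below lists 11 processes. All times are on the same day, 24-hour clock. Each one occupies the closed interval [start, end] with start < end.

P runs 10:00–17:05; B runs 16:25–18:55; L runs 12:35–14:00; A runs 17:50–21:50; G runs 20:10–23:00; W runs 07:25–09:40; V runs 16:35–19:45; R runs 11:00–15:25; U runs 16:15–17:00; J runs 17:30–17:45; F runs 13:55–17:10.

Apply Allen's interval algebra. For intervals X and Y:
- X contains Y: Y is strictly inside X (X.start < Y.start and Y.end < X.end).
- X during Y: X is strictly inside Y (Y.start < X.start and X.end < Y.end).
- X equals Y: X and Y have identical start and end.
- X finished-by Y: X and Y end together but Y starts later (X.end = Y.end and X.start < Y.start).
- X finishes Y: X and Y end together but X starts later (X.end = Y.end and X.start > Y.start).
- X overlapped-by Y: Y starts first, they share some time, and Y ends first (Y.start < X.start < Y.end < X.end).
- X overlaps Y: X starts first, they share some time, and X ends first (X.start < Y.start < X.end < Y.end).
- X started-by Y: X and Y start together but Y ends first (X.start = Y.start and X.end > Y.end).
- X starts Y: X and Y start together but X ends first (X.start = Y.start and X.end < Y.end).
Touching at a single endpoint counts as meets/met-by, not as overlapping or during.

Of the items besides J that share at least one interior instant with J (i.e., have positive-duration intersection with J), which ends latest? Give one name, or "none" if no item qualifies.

Target J = [17:30, 17:45].
A [17:50, 21:50] → after → excluded.
B [16:25, 18:55] → contains → candidate.
F [13:55, 17:10] → before → excluded.
G [20:10, 23:00] → after → excluded.
L [12:35, 14:00] → before → excluded.
P [10:00, 17:05] → before → excluded.
R [11:00, 15:25] → before → excluded.
U [16:15, 17:00] → before → excluded.
V [16:35, 19:45] → contains → candidate.
W [07:25, 09:40] → before → excluded.
Among candidates, latest end is 19:45 → V.

V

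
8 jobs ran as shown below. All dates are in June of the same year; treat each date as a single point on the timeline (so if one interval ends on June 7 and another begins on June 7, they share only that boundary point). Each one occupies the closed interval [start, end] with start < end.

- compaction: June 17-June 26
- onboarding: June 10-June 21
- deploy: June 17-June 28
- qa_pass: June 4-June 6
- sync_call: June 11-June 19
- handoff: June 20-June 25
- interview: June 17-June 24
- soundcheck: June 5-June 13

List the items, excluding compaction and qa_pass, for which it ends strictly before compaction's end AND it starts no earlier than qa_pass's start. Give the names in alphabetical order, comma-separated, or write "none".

Conditions: its end is strictly before compaction's end (X.end < June 26) AND its start is no earlier than qa_pass's start (X.start >= June 4).
deploy: end June 28 < June 26? ✗; start June 17 >= June 4? ✓ → no.
handoff: end June 25 < June 26? ✓; start June 20 >= June 4? ✓ → yes.
interview: end June 24 < June 26? ✓; start June 17 >= June 4? ✓ → yes.
onboarding: end June 21 < June 26? ✓; start June 10 >= June 4? ✓ → yes.
soundcheck: end June 13 < June 26? ✓; start June 5 >= June 4? ✓ → yes.
sync_call: end June 19 < June 26? ✓; start June 11 >= June 4? ✓ → yes.
Result: handoff, interview, onboarding, soundcheck, sync_call.

handoff, interview, onboarding, soundcheck, sync_call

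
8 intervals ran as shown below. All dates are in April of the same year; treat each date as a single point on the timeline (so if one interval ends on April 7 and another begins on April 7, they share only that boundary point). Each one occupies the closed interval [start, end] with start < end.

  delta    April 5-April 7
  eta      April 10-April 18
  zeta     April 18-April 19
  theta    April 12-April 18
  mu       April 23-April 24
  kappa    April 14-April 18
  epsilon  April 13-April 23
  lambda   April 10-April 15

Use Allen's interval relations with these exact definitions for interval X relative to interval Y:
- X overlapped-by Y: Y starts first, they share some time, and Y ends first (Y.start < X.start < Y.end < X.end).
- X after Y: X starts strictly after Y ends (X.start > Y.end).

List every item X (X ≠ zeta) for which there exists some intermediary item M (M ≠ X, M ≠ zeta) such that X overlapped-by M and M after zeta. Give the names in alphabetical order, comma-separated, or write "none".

Target zeta = [April 18, April 19].
Intermediaries M with M after zeta: mu.
Via mu — items with X overlapped-by mu: none.
Union: none.

none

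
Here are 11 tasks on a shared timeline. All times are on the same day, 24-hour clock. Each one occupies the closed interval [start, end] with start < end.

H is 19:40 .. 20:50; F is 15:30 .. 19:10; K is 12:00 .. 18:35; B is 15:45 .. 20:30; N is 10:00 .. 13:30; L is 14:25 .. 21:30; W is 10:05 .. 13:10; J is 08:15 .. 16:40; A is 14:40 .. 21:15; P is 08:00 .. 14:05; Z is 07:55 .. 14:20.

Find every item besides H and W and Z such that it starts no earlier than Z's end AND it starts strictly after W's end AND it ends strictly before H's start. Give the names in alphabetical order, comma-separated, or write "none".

F

Conditions: its start is no earlier than Z's end (X.start >= 14:20) AND its start is strictly after W's end (X.start > 13:10) AND its end is strictly before H's start (X.end < 19:40).
A: start 14:40 >= 14:20? ✓; start 14:40 > 13:10? ✓; end 21:15 < 19:40? ✗ → no.
B: start 15:45 >= 14:20? ✓; start 15:45 > 13:10? ✓; end 20:30 < 19:40? ✗ → no.
F: start 15:30 >= 14:20? ✓; start 15:30 > 13:10? ✓; end 19:10 < 19:40? ✓ → yes.
J: start 08:15 >= 14:20? ✗; start 08:15 > 13:10? ✗; end 16:40 < 19:40? ✓ → no.
K: start 12:00 >= 14:20? ✗; start 12:00 > 13:10? ✗; end 18:35 < 19:40? ✓ → no.
L: start 14:25 >= 14:20? ✓; start 14:25 > 13:10? ✓; end 21:30 < 19:40? ✗ → no.
N: start 10:00 >= 14:20? ✗; start 10:00 > 13:10? ✗; end 13:30 < 19:40? ✓ → no.
P: start 08:00 >= 14:20? ✗; start 08:00 > 13:10? ✗; end 14:05 < 19:40? ✓ → no.
Result: F.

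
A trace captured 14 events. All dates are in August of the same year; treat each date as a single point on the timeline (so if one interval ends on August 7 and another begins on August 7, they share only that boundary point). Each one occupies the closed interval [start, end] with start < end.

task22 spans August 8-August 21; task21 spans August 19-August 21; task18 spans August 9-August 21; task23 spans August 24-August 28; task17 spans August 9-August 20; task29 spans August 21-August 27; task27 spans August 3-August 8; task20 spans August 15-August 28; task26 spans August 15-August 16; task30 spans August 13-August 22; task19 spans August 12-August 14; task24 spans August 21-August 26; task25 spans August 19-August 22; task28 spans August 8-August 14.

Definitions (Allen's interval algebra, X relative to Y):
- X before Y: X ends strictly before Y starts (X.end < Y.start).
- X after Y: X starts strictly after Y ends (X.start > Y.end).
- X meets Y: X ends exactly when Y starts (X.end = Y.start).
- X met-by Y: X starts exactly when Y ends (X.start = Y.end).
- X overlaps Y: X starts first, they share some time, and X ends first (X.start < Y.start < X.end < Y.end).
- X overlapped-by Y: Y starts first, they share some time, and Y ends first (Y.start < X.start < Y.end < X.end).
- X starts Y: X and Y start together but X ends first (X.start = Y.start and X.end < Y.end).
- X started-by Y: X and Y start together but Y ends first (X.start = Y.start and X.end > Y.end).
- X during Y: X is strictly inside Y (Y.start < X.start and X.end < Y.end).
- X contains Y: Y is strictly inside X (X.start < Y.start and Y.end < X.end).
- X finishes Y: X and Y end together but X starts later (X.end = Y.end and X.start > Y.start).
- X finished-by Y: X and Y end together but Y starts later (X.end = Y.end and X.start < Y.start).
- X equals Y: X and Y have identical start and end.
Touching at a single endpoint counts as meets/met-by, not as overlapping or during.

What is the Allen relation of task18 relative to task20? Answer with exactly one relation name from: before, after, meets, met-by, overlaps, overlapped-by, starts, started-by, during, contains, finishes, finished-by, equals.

overlaps

task18 = [August 9, August 21]; task20 = [August 15, August 28].
Compare endpoints: task18.start < task20.start, task18.start < task20.end, task18.end > task20.start, task18.end < task20.end.
That pattern is 'overlaps'.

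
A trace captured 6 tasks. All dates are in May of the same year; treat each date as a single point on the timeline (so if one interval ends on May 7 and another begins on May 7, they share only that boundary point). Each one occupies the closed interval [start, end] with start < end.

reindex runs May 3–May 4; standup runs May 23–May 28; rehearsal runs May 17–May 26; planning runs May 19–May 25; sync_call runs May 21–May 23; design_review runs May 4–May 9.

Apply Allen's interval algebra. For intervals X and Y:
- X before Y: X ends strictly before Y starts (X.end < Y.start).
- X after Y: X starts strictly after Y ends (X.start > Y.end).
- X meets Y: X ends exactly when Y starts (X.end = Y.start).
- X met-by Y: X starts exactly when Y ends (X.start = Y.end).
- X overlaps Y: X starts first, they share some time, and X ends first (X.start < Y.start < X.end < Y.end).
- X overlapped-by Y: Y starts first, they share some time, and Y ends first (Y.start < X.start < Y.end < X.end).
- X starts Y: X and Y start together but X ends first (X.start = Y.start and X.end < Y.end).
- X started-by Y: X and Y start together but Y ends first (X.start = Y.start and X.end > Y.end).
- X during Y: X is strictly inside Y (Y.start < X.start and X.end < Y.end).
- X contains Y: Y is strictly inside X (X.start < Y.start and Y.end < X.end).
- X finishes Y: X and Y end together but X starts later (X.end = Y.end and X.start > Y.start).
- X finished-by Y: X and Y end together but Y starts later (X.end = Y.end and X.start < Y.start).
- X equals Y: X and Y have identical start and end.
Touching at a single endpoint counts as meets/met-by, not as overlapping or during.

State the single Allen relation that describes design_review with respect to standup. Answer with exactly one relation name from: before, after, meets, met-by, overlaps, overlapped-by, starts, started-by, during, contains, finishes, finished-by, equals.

before

design_review = [May 4, May 9]; standup = [May 23, May 28].
Compare endpoints: design_review.start < standup.start, design_review.start < standup.end, design_review.end < standup.start, design_review.end < standup.end.
That pattern is 'before'.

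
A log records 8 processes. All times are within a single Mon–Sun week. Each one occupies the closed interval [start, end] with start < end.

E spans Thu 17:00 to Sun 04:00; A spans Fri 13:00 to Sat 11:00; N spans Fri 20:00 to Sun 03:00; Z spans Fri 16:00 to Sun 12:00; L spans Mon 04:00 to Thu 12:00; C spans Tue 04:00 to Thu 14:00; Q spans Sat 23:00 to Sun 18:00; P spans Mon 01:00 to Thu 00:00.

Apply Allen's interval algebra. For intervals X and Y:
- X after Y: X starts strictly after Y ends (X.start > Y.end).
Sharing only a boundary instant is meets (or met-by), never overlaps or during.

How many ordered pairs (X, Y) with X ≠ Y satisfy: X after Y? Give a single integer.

16

Checking all 56 ordered pairs for relation 'after'; matching pairs in alphabetical order:
(A, C): A after C ✓
(A, L): A after L ✓
(A, P): A after P ✓
(E, C): E after C ✓
(E, L): E after L ✓
(E, P): E after P ✓
(N, C): N after C ✓
(N, L): N after L ✓
(N, P): N after P ✓
(Q, A): Q after A ✓
(Q, C): Q after C ✓
(Q, L): Q after L ✓
(Q, P): Q after P ✓
(Z, C): Z after C ✓
(Z, L): Z after L ✓
(Z, P): Z after P ✓
Count: 16.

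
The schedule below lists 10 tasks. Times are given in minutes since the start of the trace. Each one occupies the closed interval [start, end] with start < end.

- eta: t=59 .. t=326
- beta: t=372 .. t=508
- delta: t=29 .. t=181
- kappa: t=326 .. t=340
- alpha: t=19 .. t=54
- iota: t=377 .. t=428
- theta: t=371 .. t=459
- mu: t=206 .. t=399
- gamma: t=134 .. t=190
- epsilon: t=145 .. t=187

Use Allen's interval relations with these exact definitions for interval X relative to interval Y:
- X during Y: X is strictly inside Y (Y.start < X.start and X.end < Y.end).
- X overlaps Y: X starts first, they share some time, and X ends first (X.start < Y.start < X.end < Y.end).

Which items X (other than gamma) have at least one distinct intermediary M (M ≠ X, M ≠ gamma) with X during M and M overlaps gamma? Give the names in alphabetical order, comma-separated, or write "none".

Target gamma = [t=134, t=190].
Intermediaries M with M overlaps gamma: delta.
Via delta — items with X during delta: none.
Union: none.

none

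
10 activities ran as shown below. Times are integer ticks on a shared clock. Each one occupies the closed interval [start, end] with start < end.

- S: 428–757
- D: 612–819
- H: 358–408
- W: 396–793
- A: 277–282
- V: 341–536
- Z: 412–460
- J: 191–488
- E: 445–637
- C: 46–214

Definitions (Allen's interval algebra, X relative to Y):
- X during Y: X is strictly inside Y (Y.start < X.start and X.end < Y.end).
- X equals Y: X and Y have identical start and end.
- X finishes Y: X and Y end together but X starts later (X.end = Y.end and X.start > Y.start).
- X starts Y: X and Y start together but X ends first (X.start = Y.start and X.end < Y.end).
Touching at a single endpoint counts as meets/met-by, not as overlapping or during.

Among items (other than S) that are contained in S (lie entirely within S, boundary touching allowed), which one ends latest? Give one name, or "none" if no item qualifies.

Target S = [428, 757].
A [277, 282] → before → excluded.
C [46, 214] → before → excluded.
D [612, 819] → overlapped-by → excluded.
E [445, 637] → during → candidate.
H [358, 408] → before → excluded.
J [191, 488] → overlaps → excluded.
V [341, 536] → overlaps → excluded.
W [396, 793] → contains → excluded.
Z [412, 460] → overlaps → excluded.
Among candidates, latest end is 637 → E.

E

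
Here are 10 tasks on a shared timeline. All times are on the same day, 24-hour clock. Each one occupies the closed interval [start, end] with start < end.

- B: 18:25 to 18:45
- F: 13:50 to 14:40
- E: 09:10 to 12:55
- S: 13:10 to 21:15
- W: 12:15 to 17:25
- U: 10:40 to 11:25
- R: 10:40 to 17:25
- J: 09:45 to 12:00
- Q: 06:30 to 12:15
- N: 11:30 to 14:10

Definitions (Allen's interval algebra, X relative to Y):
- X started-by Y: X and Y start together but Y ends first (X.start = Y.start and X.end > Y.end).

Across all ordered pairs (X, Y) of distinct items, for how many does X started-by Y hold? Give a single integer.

1

Checking all 90 ordered pairs for relation 'started-by'; matching pairs in alphabetical order:
(R, U): R started-by U ✓
Count: 1.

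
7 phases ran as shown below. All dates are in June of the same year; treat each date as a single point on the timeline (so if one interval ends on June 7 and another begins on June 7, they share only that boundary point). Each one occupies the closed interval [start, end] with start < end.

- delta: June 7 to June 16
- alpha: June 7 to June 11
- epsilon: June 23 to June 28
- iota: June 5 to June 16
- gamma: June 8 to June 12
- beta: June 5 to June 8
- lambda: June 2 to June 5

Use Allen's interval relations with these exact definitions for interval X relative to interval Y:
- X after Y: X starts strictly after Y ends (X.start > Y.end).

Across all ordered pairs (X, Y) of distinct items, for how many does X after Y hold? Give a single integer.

Checking all 42 ordered pairs for relation 'after'; matching pairs in alphabetical order:
(alpha, lambda): alpha after lambda ✓
(delta, lambda): delta after lambda ✓
(epsilon, alpha): epsilon after alpha ✓
(epsilon, beta): epsilon after beta ✓
(epsilon, delta): epsilon after delta ✓
(epsilon, gamma): epsilon after gamma ✓
(epsilon, iota): epsilon after iota ✓
(epsilon, lambda): epsilon after lambda ✓
(gamma, lambda): gamma after lambda ✓
Count: 9.

9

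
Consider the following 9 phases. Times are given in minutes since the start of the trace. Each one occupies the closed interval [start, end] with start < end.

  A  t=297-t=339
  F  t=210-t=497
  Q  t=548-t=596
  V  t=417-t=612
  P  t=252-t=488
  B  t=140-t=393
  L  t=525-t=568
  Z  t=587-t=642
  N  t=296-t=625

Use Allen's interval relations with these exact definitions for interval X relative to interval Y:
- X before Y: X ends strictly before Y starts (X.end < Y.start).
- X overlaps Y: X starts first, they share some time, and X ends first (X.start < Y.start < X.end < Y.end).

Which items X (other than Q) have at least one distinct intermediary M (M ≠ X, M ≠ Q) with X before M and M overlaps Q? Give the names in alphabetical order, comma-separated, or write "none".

A, B, F, P

Target Q = [t=548, t=596].
Intermediaries M with M overlaps Q: L.
Via L — items with X before L: A, B, F, P.
Union: A, B, F, P.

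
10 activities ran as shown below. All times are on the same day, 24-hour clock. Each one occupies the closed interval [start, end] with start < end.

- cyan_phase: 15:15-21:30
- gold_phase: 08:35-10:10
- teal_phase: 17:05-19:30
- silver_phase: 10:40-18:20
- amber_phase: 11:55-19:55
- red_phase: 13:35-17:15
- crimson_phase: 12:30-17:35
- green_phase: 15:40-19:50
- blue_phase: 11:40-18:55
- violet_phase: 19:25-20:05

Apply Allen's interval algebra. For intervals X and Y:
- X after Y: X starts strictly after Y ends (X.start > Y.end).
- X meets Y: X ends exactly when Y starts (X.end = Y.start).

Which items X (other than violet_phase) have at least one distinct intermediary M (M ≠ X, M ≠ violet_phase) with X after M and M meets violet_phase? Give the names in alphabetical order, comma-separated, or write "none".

Target violet_phase = [19:25, 20:05].
Intermediaries M with M meets violet_phase: none.
Union: none.

none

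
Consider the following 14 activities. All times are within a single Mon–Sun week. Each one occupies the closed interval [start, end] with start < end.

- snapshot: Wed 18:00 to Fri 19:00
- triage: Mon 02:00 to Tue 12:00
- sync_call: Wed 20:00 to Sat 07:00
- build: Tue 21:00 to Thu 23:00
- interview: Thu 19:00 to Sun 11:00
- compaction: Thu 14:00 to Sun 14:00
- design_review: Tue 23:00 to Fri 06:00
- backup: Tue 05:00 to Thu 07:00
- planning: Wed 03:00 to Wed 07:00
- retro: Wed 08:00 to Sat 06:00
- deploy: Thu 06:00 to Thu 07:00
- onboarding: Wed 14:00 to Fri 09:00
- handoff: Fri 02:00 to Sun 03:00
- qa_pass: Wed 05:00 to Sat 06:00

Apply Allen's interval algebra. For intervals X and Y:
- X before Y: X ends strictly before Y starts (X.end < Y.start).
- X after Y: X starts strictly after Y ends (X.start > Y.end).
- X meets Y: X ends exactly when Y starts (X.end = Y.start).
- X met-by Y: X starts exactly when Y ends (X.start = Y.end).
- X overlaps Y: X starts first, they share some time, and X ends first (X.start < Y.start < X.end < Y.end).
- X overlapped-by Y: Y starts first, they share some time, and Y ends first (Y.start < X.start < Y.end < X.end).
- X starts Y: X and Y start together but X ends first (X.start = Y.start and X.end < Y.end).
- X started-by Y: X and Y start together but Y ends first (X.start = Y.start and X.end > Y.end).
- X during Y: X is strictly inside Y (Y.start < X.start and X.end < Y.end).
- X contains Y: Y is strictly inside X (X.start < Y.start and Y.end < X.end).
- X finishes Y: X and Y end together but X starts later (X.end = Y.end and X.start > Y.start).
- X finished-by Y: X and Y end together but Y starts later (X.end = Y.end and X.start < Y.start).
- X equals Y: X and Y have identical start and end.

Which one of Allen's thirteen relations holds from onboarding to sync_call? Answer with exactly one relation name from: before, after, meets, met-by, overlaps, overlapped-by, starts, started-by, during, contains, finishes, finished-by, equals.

overlaps

onboarding = [Wed 14:00, Fri 09:00]; sync_call = [Wed 20:00, Sat 07:00].
Compare endpoints: onboarding.start < sync_call.start, onboarding.start < sync_call.end, onboarding.end > sync_call.start, onboarding.end < sync_call.end.
That pattern is 'overlaps'.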